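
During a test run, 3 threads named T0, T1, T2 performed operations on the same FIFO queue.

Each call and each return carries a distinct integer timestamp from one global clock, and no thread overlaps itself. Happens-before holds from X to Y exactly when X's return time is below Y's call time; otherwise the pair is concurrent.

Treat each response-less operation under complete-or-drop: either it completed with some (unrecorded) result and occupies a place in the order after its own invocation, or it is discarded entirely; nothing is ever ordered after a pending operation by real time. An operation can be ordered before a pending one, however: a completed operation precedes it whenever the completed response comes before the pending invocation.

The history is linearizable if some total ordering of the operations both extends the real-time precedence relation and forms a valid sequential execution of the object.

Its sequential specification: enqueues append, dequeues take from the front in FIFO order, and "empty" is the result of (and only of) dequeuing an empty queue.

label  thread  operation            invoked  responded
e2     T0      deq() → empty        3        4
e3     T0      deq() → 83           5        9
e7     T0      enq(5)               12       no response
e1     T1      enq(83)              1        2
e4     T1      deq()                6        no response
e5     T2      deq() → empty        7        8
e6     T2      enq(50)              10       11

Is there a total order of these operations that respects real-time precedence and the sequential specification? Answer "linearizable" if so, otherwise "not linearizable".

not linearizable

cut after 3 events: linearizable; cut after 4 events (e2 responds, time 4): not linearizable
exhaustive check: the 2 completed FIFO queue ops admit one real-time order; illegal
e.g. e1, e2: illegal at step 2, since e2 deq() → empty cannot apply there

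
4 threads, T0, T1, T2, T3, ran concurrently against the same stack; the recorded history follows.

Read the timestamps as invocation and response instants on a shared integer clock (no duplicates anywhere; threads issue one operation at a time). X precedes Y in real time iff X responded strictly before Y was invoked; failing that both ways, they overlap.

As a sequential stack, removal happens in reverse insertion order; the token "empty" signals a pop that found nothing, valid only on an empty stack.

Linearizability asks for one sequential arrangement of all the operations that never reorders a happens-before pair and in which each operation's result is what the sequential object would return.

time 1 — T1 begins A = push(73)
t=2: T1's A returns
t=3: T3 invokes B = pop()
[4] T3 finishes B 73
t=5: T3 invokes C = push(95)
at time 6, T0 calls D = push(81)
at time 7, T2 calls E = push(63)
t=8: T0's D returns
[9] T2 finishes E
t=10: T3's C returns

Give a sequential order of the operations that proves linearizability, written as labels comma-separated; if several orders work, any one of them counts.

A, B, C, D, E

after step 1 (A push(73)): stack <73>
after step 2 (B pop() → 73): stack <>
after step 3 (C push(95)): stack <95>
after step 4 (D push(81)): stack <95,81>
after step 5 (E push(63)): stack <95,81,63>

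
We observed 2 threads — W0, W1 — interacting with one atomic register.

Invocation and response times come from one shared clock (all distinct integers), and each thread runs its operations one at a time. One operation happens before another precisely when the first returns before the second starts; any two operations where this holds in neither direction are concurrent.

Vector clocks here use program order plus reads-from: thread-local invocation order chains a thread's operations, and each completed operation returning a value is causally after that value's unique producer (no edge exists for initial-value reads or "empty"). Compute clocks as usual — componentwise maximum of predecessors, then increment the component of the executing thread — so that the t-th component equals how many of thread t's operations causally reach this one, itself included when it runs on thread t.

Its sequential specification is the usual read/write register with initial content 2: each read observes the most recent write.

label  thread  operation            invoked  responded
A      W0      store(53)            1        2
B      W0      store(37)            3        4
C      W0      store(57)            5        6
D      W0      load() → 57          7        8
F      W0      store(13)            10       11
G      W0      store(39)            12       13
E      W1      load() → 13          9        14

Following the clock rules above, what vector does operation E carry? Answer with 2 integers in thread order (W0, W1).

no predecessors for A (invoked 1): W0 increments from zero → (1, 0)
invoked at 3, B merges VC(A)=(1, 0) and bumps W0's slot → (2, 0)
invoked at 5, C merges VC(B)=(2, 0) and bumps W0's slot → (3, 0)
invoked at 7, D merges VC(C)=(3, 0) and bumps W0's slot → (4, 0)
invoked at 10, F merges VC(D)=(4, 0) and bumps W0's slot → (5, 0)
invoked at 9, E merges VC(F)=(5, 0) and bumps W1's slot → (5, 1)
invoked at 12, G merges VC(F)=(5, 0) and bumps W0's slot → (6, 0)
target: VC(E) = (5, 1)

(5, 1)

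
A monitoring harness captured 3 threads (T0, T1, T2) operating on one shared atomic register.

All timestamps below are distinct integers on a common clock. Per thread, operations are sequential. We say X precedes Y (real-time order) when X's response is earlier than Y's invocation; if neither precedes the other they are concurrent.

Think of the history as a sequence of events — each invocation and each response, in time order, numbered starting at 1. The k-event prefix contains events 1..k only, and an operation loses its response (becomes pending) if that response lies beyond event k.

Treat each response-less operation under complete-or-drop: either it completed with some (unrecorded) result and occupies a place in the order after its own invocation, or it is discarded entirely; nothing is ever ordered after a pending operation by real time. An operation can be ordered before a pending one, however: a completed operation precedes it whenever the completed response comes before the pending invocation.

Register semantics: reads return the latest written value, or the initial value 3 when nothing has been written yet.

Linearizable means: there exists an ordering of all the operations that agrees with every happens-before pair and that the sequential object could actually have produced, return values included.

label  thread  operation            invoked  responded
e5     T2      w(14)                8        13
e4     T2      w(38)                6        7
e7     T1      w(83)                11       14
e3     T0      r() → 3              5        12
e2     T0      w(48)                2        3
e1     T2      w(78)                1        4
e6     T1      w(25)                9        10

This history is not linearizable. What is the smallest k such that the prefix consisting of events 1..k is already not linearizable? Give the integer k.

events 1..11 are still linearizable — one witness is e1, e2, e3, e4, e5, e6:
step 1: e1 w(78) — value 78
step 2: e2 w(48) — value 48
step 3: e3 r() (pending, included) — value 48
step 4: e4 w(38) — value 38
step 5: e5 w(14) (pending, included) — value 14
step 6: e6 w(25) — value 25
with event 12 included (e3 responding at time 12), all real-time-consistent orders fail
include/drop combinations of the 2 pending operations (e5, e7) were all tried; none helps
for example e1, e2, e3, e4, e6 (pending dropped) fails at step 3: e3 r() → 3 is not legal there
for example e1, e2, e4, e3, e6 (pending dropped) fails at step 4: e3 r() → 3 is not legal there

12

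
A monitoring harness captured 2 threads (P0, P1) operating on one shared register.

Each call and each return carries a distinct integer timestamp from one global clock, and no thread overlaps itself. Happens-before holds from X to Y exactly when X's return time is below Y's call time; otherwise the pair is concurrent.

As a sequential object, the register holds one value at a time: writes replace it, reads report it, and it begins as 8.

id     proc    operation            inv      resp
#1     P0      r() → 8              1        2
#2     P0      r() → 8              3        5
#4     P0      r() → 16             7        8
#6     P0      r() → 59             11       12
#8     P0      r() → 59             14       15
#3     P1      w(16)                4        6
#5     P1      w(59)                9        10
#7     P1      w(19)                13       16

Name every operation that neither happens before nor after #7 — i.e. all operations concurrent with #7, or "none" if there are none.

#7 runs from 13 to 16; window-overlapping ops are concurrent
#1 [1,2]: before
#2 [3,5]: before
#3 [4,6]: before
#4 [7,8]: before
#5 [9,10]: before
#6 [11,12]: before
#8 [14,15]: concurrent

#8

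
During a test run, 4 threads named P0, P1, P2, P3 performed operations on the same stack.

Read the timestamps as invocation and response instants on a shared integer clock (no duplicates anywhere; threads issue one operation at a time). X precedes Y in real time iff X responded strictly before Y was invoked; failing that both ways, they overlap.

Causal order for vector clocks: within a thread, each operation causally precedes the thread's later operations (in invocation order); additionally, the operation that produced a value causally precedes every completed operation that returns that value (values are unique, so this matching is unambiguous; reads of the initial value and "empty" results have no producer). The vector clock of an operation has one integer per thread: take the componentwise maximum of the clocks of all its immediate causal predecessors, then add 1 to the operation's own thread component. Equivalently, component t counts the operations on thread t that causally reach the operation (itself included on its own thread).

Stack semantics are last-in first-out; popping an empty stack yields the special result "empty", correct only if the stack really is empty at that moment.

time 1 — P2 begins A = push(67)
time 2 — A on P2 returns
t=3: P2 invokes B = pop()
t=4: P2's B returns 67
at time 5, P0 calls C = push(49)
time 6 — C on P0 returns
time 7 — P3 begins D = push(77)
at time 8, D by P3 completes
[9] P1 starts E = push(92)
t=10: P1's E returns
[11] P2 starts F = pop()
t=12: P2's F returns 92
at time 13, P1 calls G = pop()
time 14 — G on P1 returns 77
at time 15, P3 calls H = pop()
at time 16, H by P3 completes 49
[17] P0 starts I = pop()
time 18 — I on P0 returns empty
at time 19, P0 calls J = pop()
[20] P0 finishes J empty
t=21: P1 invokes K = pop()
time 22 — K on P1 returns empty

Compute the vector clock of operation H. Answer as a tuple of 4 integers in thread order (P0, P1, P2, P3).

(1, 0, 0, 2)

no predecessors for D (invoked 7): P3 increments from zero → (0, 0, 0, 1)
no predecessors for A (invoked 1): P2 increments from zero → (0, 0, 1, 0)
no predecessors for E (invoked 9): P1 increments from zero → (0, 1, 0, 0)
no predecessors for C (invoked 5): P0 increments from zero → (1, 0, 0, 0)
B (invocation 3): componentwise max over VC(A)=(0, 0, 1, 0), +1 at P2, giving (0, 0, 2, 0)
I (invocation 17): componentwise max over VC(C)=(1, 0, 0, 0), +1 at P0, giving (2, 0, 0, 0)
G (invocation 13): componentwise max over VC(D)=(0, 0, 0, 1), VC(E)=(0, 1, 0, 0), +1 at P1, giving (0, 2, 0, 1)
H (invocation 15): componentwise max over VC(C)=(1, 0, 0, 0), VC(D)=(0, 0, 0, 1), +1 at P3, giving (1, 0, 0, 2)
J (invocation 19): componentwise max over VC(I)=(2, 0, 0, 0), +1 at P0, giving (3, 0, 0, 0)
F (invocation 11): componentwise max over VC(B)=(0, 0, 2, 0), VC(E)=(0, 1, 0, 0), +1 at P2, giving (0, 1, 3, 0)
K (invocation 21): componentwise max over VC(G)=(0, 2, 0, 1), +1 at P1, giving (0, 3, 0, 1)
target: VC(H) = (1, 0, 0, 2)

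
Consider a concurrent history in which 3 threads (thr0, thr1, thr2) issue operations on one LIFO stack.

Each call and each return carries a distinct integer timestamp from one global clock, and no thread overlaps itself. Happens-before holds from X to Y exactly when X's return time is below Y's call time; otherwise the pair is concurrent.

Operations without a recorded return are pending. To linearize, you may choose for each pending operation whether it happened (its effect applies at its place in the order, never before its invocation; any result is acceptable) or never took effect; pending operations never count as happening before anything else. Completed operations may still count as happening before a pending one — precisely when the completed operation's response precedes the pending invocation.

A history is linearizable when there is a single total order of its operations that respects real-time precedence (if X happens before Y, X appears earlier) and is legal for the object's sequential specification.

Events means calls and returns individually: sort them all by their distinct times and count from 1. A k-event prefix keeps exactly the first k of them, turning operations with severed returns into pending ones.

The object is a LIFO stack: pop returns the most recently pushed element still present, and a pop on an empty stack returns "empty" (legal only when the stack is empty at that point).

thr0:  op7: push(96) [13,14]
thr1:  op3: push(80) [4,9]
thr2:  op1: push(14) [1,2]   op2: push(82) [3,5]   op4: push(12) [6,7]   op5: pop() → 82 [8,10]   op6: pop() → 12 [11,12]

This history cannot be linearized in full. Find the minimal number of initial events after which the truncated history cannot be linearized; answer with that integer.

events 1..9 are still linearizable — one witness is op1, op2, op3, op4:
step 1: op1 push(14) — stack <14>
step 2: op2 push(82) — stack <14,82>
step 3: op3 push(80) — stack <14,82,80>
step 4: op4 push(12) — stack <14,82,80,12>
with event 10 included (op5 responding at time 10), all real-time-consistent orders fail
take op1, op2, op3, op4, op5: step 5 already fails, because op5 pop() → 82 cannot occur there
take op1, op2, op4, op3, op5: step 5 already fails, because op5 pop() → 82 cannot occur there

10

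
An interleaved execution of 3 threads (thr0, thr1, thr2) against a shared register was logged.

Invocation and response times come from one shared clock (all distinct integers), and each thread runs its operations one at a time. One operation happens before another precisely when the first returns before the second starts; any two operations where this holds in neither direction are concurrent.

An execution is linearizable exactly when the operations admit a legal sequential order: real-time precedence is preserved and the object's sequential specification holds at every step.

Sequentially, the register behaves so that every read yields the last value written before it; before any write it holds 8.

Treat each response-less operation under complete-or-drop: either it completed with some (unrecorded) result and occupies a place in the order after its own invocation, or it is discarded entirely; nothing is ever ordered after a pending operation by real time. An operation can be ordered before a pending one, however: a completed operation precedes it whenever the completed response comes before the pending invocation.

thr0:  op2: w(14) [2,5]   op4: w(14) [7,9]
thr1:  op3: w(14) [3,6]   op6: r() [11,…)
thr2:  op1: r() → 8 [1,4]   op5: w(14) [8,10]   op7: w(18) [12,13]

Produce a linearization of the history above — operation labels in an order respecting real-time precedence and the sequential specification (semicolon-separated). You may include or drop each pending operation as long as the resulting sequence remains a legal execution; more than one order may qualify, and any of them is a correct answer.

after step 1 (op1 r() → 8): value 8
after step 2 (op2 w(14)): value 14
after step 3 (op3 w(14)): value 14
after step 4 (op4 w(14)): value 14
after step 5 (op5 w(14)): value 14
after step 6 (op6 r() (pending, included)): value 14
after step 7 (op7 w(18)): value 18

op1; op2; op3; op4; op5; op6; op7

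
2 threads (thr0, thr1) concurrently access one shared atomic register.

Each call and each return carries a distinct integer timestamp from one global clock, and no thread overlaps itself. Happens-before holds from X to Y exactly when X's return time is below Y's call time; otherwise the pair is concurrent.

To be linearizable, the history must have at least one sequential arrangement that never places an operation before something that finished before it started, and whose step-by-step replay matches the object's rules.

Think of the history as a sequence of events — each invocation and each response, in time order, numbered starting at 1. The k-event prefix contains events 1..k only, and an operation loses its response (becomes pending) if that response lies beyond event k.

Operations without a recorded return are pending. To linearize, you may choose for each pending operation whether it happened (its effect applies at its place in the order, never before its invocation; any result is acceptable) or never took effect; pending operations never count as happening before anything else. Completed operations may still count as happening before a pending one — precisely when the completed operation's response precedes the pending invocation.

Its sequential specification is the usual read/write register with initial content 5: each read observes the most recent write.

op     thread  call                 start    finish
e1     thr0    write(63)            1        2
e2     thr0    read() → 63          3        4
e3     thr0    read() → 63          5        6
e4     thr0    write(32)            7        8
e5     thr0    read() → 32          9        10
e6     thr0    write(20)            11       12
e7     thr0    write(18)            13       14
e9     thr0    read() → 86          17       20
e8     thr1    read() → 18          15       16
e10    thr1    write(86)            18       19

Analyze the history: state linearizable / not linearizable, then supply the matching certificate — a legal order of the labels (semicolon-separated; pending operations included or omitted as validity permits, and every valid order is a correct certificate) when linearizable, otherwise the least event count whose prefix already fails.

linearizable — witness: e1; e2; e3; e4; e5; e6; e7; e8; e10; e9

step 1: e1 write(63) — value 63
step 2: e2 read() → 63 — value 63
step 3: e3 read() → 63 — value 63
step 4: e4 write(32) — value 32
step 5: e5 read() → 32 — value 32
step 6: e6 write(20) — value 20
step 7: e7 write(18) — value 18
step 8: e8 read() → 18 — value 18
step 9: e10 write(86) — value 86
step 10: e9 read() → 86 — value 86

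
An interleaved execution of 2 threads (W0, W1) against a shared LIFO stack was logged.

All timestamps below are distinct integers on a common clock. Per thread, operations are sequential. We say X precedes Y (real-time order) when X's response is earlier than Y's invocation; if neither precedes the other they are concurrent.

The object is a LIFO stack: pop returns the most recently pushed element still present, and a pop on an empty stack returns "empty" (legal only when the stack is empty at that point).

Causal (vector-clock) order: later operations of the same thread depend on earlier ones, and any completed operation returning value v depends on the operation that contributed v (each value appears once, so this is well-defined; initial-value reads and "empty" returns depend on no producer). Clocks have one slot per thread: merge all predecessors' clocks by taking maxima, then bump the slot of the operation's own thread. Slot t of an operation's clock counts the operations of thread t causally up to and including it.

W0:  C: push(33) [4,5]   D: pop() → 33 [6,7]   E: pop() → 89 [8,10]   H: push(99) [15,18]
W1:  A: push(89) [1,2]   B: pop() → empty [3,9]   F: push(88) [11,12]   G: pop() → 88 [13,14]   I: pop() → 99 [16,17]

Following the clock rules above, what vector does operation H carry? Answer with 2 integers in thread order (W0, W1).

(4, 1)

VC(A, invoked at 1): no causal predecessors; +1 on W1 → (0, 1)
VC(C, invoked at 4): no causal predecessors; +1 on W0 → (1, 0)
merge at B (invoked 3): VC(A)=(0, 1), own-thread bump on W1 → (0, 2)
merge at D (invoked 6): VC(C)=(1, 0), own-thread bump on W0 → (2, 0)
merge at F (invoked 11): VC(B)=(0, 2), own-thread bump on W1 → (0, 3)
merge at G (invoked 13): VC(F)=(0, 3), own-thread bump on W1 → (0, 4)
merge at E (invoked 8): VC(A)=(0, 1), VC(D)=(2, 0), own-thread bump on W0 → (3, 1)
merge at H (invoked 15): VC(E)=(3, 1), own-thread bump on W0 → (4, 1)
merge at I (invoked 16): VC(G)=(0, 4), VC(H)=(4, 1), own-thread bump on W1 → (4, 5)
target: VC(H) = (4, 1)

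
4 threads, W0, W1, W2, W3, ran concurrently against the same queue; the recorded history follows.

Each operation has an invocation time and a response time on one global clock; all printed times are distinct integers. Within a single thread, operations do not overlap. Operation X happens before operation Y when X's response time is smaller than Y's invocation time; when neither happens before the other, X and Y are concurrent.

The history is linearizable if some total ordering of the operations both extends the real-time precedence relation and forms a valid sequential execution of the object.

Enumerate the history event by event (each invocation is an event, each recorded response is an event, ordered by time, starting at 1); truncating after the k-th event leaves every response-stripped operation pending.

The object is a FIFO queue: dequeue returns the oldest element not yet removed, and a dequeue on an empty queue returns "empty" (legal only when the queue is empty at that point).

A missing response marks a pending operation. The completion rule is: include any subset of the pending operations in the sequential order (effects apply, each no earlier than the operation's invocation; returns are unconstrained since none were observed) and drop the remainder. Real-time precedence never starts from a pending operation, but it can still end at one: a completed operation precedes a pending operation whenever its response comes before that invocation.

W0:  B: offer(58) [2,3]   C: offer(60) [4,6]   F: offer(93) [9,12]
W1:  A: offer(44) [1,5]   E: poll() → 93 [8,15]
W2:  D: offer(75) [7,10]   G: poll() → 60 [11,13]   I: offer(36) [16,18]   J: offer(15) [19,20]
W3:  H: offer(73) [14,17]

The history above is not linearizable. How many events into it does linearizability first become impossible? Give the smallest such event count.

events 1..14 are linearizable, e.g. via B, C, A, D, E, F, G:
1. B offer(58), leaving queue <58>
2. C offer(60), leaving queue <58,60>
3. A offer(44), leaving queue <58,60,44>
4. D offer(75), leaving queue <58,60,44,75>
5. E poll() (pending, included), leaving queue <60,44,75>
6. F offer(93), leaving queue <60,44,75,93>
7. G poll() → 60, leaving queue <44,75,93>
event 15 — E's response, time 15 — after it, nothing linearizes
completion choices over the 1 pending operation (H) were checked; none helps
e.g. A, B, C, D, E, F, G (pending dropped): illegal at step 5, since E poll() → 93 cannot apply there
e.g. A, B, C, D, E, G, F (pending dropped): illegal at step 5, since E poll() → 93 cannot apply there

15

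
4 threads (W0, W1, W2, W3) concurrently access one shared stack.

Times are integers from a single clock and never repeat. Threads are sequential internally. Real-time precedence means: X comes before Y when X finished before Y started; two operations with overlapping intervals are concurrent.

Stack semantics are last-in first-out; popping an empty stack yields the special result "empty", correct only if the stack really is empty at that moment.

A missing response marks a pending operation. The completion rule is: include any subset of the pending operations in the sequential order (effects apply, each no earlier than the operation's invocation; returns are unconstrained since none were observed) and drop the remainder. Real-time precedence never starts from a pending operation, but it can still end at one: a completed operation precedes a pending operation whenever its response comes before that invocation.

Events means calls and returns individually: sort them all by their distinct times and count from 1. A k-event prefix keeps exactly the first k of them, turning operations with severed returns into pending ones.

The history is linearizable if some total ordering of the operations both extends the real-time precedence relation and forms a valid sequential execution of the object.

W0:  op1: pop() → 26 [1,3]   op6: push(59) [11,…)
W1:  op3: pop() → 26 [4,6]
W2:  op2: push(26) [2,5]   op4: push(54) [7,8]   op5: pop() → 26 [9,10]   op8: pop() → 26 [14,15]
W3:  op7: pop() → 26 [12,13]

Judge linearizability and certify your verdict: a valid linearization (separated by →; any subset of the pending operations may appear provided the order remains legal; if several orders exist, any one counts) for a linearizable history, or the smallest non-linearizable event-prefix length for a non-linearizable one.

the violation lands at event 6, op3's response at time 6: events 1..5 linearize, events 1..6 do not
3 orders of the 3 completed stack ops respect real time; none is legal
for example op1, op2, op3 fails at step 1: op1 pop() → 26 is not legal there
for example op1, op3, op2 fails at step 1: op1 pop() → 26 is not legal there

not linearizable — minimal violating prefix: 6 events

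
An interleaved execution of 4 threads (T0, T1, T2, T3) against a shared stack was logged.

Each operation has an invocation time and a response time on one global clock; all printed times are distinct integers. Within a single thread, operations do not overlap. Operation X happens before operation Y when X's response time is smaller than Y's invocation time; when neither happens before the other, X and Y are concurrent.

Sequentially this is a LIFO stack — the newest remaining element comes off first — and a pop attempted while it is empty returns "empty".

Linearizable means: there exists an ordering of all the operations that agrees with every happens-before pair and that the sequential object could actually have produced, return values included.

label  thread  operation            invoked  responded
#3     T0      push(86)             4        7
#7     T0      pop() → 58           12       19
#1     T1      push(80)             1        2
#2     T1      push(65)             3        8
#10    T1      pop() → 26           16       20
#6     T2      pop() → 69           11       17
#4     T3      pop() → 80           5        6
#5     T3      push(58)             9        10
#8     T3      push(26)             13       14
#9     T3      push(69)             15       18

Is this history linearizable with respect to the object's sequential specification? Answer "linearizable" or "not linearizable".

linearizable

one valid linearization: #1, #4, #2, #3, #5, #7, #8, #9, #6, #10
after step 1 (#1 push(80)): stack <80>
after step 2 (#4 pop() → 80): stack <>
after step 3 (#2 push(65)): stack <65>
after step 4 (#3 push(86)): stack <65,86>
after step 5 (#5 push(58)): stack <65,86,58>
after step 6 (#7 pop() → 58): stack <65,86>
after step 7 (#8 push(26)): stack <65,86,26>
after step 8 (#9 push(69)): stack <65,86,26,69>
after step 9 (#6 pop() → 69): stack <65,86,26>
after step 10 (#10 pop() → 26): stack <65,86>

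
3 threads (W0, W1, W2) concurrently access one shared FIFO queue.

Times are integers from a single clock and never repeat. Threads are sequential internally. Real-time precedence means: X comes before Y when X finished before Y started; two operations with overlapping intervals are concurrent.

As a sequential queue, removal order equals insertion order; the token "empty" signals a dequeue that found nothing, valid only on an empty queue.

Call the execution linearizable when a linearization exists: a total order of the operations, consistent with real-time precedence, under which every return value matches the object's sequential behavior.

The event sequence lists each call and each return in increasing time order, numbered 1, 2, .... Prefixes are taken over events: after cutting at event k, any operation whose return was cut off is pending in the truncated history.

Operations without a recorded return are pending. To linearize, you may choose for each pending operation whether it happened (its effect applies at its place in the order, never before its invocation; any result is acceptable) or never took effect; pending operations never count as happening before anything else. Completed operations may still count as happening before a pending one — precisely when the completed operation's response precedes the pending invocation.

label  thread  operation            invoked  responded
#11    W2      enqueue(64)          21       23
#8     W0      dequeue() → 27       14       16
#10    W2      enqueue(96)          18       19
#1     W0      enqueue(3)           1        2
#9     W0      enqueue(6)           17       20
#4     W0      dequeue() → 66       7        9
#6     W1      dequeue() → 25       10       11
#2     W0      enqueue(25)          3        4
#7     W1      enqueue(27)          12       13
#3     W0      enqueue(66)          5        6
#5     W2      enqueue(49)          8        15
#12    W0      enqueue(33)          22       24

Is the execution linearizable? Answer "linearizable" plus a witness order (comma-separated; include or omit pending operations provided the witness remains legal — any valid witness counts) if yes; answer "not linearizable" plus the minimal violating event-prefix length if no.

not linearizable — minimal violating prefix: 9 events

the violation lands at event 9, #4's response at time 9: events 1..8 linearize, events 1..9 do not
one real-time candidate order over the 4 completed operations — the FIFO queue replay rejects it
completion choices over the 1 pending operation (#5) were checked; none helps
one such order, #1, #2, #3, #4 (pending dropped), breaks at step 4 where #4 dequeue() → 66 is illegal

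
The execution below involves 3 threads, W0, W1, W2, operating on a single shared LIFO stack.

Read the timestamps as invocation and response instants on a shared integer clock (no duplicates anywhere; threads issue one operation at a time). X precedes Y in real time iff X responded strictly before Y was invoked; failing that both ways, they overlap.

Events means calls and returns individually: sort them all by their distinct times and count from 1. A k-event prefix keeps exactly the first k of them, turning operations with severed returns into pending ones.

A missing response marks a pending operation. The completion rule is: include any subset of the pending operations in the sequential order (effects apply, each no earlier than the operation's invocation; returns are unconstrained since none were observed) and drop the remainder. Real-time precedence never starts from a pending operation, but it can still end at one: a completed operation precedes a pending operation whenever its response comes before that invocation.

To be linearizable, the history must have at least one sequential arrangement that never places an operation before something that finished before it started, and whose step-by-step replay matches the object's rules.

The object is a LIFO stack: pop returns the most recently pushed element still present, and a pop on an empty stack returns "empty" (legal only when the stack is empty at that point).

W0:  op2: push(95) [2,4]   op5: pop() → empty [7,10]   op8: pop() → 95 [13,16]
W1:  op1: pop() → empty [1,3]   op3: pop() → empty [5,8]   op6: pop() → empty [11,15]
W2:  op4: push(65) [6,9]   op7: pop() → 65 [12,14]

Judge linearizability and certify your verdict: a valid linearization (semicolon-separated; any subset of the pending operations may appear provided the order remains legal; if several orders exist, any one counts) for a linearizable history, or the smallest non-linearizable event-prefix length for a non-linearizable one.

prefix check: 1..9 passes, 1..10 fails once op5's time-10 response joins
12 orders of the 5 completed LIFO stack ops respect real time; none is legal
sample order op1, op2, op3, op4, op5 stalls at step 3 — op3 pop() → empty has no legal effect
sample order op1, op2, op3, op5, op4 stalls at step 3 — op3 pop() → empty has no legal effect

not linearizable — minimal violating prefix: 10 events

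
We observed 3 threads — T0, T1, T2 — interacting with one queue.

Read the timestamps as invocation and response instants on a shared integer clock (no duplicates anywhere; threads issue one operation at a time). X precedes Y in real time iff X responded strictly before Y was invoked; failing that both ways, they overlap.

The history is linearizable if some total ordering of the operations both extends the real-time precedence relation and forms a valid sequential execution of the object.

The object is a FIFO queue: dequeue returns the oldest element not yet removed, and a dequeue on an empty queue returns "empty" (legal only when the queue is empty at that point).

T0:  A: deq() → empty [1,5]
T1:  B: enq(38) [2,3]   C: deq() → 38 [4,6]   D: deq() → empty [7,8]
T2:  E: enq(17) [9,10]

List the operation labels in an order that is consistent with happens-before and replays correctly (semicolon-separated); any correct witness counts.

after step 1 (A deq() → empty): queue <>
after step 2 (B enq(38)): queue <38>
after step 3 (C deq() → 38): queue <>
after step 4 (D deq() → empty): queue <>
after step 5 (E enq(17)): queue <17>

A; B; C; D; E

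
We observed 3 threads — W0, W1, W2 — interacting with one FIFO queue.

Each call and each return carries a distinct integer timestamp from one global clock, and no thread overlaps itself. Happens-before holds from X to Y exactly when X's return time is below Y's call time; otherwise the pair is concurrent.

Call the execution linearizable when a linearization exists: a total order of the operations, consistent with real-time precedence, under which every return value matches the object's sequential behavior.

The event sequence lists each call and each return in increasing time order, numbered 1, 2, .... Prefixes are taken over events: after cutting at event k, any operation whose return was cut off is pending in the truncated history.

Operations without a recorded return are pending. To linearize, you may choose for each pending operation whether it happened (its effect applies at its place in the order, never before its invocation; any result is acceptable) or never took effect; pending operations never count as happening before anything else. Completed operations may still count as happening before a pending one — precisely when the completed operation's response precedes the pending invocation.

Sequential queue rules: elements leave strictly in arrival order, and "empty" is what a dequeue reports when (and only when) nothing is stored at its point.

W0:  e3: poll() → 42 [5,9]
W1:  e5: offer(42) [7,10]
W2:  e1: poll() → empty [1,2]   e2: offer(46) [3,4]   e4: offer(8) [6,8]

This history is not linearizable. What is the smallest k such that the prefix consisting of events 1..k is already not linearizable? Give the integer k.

9

events 1..8 are still linearizable — one witness is e1, e2, e3, e4:
step 1: e1 poll() → empty — queue <>
step 2: e2 offer(46) — queue <46>
step 3: e3 poll() (pending, included) — queue <>
step 4: e4 offer(8) — queue <8>
with event 9 included (e3 responding at time 9), all real-time-consistent orders fail
completion choices over the 1 pending operation (e5) were checked; none helps
e.g. e1, e2, e3, e4 (pending dropped): illegal at step 3, since e3 poll() → 42 cannot apply there
e.g. e1, e2, e4, e3 (pending dropped): illegal at step 4, since e3 poll() → 42 cannot apply there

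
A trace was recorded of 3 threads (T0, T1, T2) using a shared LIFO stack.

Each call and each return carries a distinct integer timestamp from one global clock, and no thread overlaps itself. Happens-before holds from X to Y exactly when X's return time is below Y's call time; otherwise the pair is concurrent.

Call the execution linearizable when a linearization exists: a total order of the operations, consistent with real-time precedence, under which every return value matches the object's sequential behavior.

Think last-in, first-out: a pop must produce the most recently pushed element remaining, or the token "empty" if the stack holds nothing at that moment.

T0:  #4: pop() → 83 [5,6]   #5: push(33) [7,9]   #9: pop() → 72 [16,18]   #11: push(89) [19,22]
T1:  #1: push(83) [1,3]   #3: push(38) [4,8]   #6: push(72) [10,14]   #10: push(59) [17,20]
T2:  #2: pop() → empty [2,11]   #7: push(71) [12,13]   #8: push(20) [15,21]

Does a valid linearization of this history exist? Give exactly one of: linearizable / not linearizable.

a witness: #1, #4, #2, #3, #5, #7, #6, #9, #8, #10, #11
1. #1 push(83), leaving stack <83>
2. #4 pop() → 83, leaving stack <>
3. #2 pop() → empty, leaving stack <>
4. #3 push(38), leaving stack <38>
5. #5 push(33), leaving stack <38,33>
6. #7 push(71), leaving stack <38,33,71>
7. #6 push(72), leaving stack <38,33,71,72>
8. #9 pop() → 72, leaving stack <38,33,71>
9. #8 push(20), leaving stack <38,33,71,20>
10. #10 push(59), leaving stack <38,33,71,20,59>
11. #11 push(89), leaving stack <38,33,71,20,59,89>

linearizable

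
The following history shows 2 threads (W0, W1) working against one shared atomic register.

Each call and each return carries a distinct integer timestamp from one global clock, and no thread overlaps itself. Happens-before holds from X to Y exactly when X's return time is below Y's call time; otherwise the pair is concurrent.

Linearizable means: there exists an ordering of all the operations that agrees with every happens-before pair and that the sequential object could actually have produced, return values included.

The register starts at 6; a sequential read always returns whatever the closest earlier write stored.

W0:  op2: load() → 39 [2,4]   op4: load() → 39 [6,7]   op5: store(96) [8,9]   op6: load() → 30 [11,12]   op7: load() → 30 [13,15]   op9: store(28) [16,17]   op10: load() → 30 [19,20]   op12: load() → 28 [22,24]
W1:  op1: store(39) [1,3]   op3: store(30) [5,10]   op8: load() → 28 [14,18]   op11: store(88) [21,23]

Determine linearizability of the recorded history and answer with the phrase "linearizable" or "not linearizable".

through event 19 a valid linearization exists; event 20 (op10 responding at time 20) ends that
no legal order exists: 18 real-time-consistent candidates over 10 completed atomic register operations, all rejected
take op1, op2, op3, op4, op5, op6, op7, op8, op9, op10: step 4 already fails, because op4 load() → 39 cannot occur there
take op1, op2, op3, op4, op5, op6, op7, op9, op8, op10: step 4 already fails, because op4 load() → 39 cannot occur there

not linearizable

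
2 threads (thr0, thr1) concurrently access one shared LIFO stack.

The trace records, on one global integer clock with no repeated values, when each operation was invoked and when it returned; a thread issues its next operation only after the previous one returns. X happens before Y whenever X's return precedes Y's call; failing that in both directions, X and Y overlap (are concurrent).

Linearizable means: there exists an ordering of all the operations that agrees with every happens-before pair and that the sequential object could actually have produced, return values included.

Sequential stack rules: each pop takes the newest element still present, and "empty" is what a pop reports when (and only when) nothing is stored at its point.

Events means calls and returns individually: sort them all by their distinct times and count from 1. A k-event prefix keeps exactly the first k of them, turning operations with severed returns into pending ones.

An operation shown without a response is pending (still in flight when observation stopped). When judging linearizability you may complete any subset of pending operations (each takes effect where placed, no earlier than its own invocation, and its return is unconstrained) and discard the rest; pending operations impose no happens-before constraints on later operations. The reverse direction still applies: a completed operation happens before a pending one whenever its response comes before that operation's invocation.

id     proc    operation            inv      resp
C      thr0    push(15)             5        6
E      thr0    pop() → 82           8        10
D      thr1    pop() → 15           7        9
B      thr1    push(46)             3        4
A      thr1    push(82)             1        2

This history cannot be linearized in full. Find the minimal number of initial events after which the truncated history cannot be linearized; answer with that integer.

10

events 1..9 are still linearizable — one witness is A, B, C, D:
after step 1 (A push(82)): stack <82>
after step 2 (B push(46)): stack <82,46>
after step 3 (C push(15)): stack <82,46,15>
after step 4 (D pop() → 15): stack <82,46>
event 10 — E's response, time 10 — after it, nothing linearizes
sample order A, B, C, D, E stalls at step 5 — E pop() → 82 has no legal effect
sample order A, B, C, E, D stalls at step 4 — E pop() → 82 has no legal effect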